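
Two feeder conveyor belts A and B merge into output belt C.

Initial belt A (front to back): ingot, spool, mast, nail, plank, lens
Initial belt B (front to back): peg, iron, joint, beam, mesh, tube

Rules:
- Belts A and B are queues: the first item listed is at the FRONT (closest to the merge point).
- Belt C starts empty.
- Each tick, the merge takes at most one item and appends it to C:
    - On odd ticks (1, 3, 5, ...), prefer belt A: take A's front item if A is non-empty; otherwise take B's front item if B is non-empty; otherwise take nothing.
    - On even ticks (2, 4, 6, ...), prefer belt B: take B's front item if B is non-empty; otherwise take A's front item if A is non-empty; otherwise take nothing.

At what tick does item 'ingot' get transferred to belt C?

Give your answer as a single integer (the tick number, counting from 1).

Answer: 1

Derivation:
Tick 1: prefer A, take ingot from A; A=[spool,mast,nail,plank,lens] B=[peg,iron,joint,beam,mesh,tube] C=[ingot]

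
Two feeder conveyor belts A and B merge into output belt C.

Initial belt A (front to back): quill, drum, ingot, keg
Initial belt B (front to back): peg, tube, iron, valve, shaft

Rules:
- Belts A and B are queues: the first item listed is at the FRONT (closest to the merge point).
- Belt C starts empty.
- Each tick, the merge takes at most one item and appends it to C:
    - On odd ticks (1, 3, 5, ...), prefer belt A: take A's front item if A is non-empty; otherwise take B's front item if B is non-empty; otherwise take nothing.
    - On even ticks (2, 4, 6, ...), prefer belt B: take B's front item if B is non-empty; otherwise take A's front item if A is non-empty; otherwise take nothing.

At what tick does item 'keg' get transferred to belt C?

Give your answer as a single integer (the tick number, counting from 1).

Answer: 7

Derivation:
Tick 1: prefer A, take quill from A; A=[drum,ingot,keg] B=[peg,tube,iron,valve,shaft] C=[quill]
Tick 2: prefer B, take peg from B; A=[drum,ingot,keg] B=[tube,iron,valve,shaft] C=[quill,peg]
Tick 3: prefer A, take drum from A; A=[ingot,keg] B=[tube,iron,valve,shaft] C=[quill,peg,drum]
Tick 4: prefer B, take tube from B; A=[ingot,keg] B=[iron,valve,shaft] C=[quill,peg,drum,tube]
Tick 5: prefer A, take ingot from A; A=[keg] B=[iron,valve,shaft] C=[quill,peg,drum,tube,ingot]
Tick 6: prefer B, take iron from B; A=[keg] B=[valve,shaft] C=[quill,peg,drum,tube,ingot,iron]
Tick 7: prefer A, take keg from A; A=[-] B=[valve,shaft] C=[quill,peg,drum,tube,ingot,iron,keg]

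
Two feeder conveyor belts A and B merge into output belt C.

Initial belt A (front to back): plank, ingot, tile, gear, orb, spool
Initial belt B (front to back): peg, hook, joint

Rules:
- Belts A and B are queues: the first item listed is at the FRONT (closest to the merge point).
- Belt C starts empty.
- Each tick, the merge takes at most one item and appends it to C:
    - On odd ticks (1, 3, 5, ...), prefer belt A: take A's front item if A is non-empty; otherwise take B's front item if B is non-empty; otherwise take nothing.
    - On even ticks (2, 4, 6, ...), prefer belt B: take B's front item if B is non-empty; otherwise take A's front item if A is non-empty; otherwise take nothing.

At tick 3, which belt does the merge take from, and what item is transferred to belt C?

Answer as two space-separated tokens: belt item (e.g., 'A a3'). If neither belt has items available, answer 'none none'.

Answer: A ingot

Derivation:
Tick 1: prefer A, take plank from A; A=[ingot,tile,gear,orb,spool] B=[peg,hook,joint] C=[plank]
Tick 2: prefer B, take peg from B; A=[ingot,tile,gear,orb,spool] B=[hook,joint] C=[plank,peg]
Tick 3: prefer A, take ingot from A; A=[tile,gear,orb,spool] B=[hook,joint] C=[plank,peg,ingot]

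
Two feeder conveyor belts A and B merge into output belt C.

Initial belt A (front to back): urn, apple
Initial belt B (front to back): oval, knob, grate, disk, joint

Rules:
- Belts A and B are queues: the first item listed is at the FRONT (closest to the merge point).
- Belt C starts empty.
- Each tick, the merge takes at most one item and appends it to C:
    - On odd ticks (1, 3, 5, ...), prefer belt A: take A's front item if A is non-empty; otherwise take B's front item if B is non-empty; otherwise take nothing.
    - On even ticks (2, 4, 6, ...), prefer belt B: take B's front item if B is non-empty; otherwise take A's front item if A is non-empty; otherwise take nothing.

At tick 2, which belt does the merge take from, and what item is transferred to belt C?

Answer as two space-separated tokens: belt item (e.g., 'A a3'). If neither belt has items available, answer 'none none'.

Answer: B oval

Derivation:
Tick 1: prefer A, take urn from A; A=[apple] B=[oval,knob,grate,disk,joint] C=[urn]
Tick 2: prefer B, take oval from B; A=[apple] B=[knob,grate,disk,joint] C=[urn,oval]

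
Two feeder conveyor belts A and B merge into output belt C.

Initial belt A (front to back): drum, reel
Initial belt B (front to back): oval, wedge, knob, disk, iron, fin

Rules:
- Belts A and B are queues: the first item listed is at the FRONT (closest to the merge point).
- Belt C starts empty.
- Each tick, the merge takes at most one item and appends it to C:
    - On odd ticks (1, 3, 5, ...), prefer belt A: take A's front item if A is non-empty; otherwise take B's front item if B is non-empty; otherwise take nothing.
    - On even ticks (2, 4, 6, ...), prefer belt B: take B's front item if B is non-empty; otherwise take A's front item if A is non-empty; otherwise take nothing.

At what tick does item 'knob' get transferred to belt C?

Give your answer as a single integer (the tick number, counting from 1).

Answer: 5

Derivation:
Tick 1: prefer A, take drum from A; A=[reel] B=[oval,wedge,knob,disk,iron,fin] C=[drum]
Tick 2: prefer B, take oval from B; A=[reel] B=[wedge,knob,disk,iron,fin] C=[drum,oval]
Tick 3: prefer A, take reel from A; A=[-] B=[wedge,knob,disk,iron,fin] C=[drum,oval,reel]
Tick 4: prefer B, take wedge from B; A=[-] B=[knob,disk,iron,fin] C=[drum,oval,reel,wedge]
Tick 5: prefer A, take knob from B; A=[-] B=[disk,iron,fin] C=[drum,oval,reel,wedge,knob]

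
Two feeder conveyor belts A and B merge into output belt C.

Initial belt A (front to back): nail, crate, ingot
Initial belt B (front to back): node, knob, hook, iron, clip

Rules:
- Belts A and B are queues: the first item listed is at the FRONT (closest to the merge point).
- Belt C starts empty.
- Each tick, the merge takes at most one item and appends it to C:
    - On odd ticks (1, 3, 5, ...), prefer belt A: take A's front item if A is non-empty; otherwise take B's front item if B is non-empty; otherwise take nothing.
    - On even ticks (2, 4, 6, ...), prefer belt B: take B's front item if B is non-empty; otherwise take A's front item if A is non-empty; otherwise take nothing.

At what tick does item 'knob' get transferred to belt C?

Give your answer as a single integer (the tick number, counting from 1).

Answer: 4

Derivation:
Tick 1: prefer A, take nail from A; A=[crate,ingot] B=[node,knob,hook,iron,clip] C=[nail]
Tick 2: prefer B, take node from B; A=[crate,ingot] B=[knob,hook,iron,clip] C=[nail,node]
Tick 3: prefer A, take crate from A; A=[ingot] B=[knob,hook,iron,clip] C=[nail,node,crate]
Tick 4: prefer B, take knob from B; A=[ingot] B=[hook,iron,clip] C=[nail,node,crate,knob]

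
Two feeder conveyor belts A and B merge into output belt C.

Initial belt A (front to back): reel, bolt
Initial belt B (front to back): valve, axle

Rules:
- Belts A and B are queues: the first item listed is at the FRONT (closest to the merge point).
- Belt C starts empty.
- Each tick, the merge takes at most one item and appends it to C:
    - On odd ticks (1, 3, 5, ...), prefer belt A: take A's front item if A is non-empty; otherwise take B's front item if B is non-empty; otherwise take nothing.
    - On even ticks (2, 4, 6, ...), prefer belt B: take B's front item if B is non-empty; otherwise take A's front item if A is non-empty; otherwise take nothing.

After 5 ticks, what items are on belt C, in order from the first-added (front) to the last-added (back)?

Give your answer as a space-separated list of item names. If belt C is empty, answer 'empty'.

Tick 1: prefer A, take reel from A; A=[bolt] B=[valve,axle] C=[reel]
Tick 2: prefer B, take valve from B; A=[bolt] B=[axle] C=[reel,valve]
Tick 3: prefer A, take bolt from A; A=[-] B=[axle] C=[reel,valve,bolt]
Tick 4: prefer B, take axle from B; A=[-] B=[-] C=[reel,valve,bolt,axle]
Tick 5: prefer A, both empty, nothing taken; A=[-] B=[-] C=[reel,valve,bolt,axle]

Answer: reel valve bolt axle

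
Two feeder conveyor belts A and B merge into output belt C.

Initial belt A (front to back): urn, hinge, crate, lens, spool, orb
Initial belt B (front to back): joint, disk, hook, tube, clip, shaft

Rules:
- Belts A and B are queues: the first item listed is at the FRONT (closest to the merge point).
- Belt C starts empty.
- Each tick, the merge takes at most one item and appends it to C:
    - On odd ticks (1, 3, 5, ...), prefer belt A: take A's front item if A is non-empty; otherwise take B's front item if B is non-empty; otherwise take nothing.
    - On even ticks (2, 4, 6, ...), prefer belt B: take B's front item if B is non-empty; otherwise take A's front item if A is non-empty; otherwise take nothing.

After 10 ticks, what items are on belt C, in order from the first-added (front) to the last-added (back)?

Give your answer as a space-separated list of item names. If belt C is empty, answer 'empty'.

Tick 1: prefer A, take urn from A; A=[hinge,crate,lens,spool,orb] B=[joint,disk,hook,tube,clip,shaft] C=[urn]
Tick 2: prefer B, take joint from B; A=[hinge,crate,lens,spool,orb] B=[disk,hook,tube,clip,shaft] C=[urn,joint]
Tick 3: prefer A, take hinge from A; A=[crate,lens,spool,orb] B=[disk,hook,tube,clip,shaft] C=[urn,joint,hinge]
Tick 4: prefer B, take disk from B; A=[crate,lens,spool,orb] B=[hook,tube,clip,shaft] C=[urn,joint,hinge,disk]
Tick 5: prefer A, take crate from A; A=[lens,spool,orb] B=[hook,tube,clip,shaft] C=[urn,joint,hinge,disk,crate]
Tick 6: prefer B, take hook from B; A=[lens,spool,orb] B=[tube,clip,shaft] C=[urn,joint,hinge,disk,crate,hook]
Tick 7: prefer A, take lens from A; A=[spool,orb] B=[tube,clip,shaft] C=[urn,joint,hinge,disk,crate,hook,lens]
Tick 8: prefer B, take tube from B; A=[spool,orb] B=[clip,shaft] C=[urn,joint,hinge,disk,crate,hook,lens,tube]
Tick 9: prefer A, take spool from A; A=[orb] B=[clip,shaft] C=[urn,joint,hinge,disk,crate,hook,lens,tube,spool]
Tick 10: prefer B, take clip from B; A=[orb] B=[shaft] C=[urn,joint,hinge,disk,crate,hook,lens,tube,spool,clip]

Answer: urn joint hinge disk crate hook lens tube spool clip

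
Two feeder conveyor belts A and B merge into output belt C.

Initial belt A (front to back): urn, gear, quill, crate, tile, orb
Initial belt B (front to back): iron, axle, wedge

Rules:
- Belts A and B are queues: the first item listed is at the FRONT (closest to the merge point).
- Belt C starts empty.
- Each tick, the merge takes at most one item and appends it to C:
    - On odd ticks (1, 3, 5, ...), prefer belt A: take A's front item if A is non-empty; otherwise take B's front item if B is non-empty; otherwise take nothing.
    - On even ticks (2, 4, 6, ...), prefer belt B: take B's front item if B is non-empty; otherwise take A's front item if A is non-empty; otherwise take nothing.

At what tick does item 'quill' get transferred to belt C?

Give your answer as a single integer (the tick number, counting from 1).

Tick 1: prefer A, take urn from A; A=[gear,quill,crate,tile,orb] B=[iron,axle,wedge] C=[urn]
Tick 2: prefer B, take iron from B; A=[gear,quill,crate,tile,orb] B=[axle,wedge] C=[urn,iron]
Tick 3: prefer A, take gear from A; A=[quill,crate,tile,orb] B=[axle,wedge] C=[urn,iron,gear]
Tick 4: prefer B, take axle from B; A=[quill,crate,tile,orb] B=[wedge] C=[urn,iron,gear,axle]
Tick 5: prefer A, take quill from A; A=[crate,tile,orb] B=[wedge] C=[urn,iron,gear,axle,quill]

Answer: 5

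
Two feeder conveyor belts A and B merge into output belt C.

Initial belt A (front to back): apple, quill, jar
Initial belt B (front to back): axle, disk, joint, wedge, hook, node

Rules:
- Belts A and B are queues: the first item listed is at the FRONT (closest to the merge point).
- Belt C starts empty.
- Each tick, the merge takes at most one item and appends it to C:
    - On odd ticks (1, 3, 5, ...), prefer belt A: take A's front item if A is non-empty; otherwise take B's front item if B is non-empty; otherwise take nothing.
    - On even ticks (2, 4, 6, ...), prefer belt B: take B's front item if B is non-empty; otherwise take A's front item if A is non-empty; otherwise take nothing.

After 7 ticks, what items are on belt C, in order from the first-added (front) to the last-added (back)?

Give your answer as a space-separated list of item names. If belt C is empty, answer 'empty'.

Answer: apple axle quill disk jar joint wedge

Derivation:
Tick 1: prefer A, take apple from A; A=[quill,jar] B=[axle,disk,joint,wedge,hook,node] C=[apple]
Tick 2: prefer B, take axle from B; A=[quill,jar] B=[disk,joint,wedge,hook,node] C=[apple,axle]
Tick 3: prefer A, take quill from A; A=[jar] B=[disk,joint,wedge,hook,node] C=[apple,axle,quill]
Tick 4: prefer B, take disk from B; A=[jar] B=[joint,wedge,hook,node] C=[apple,axle,quill,disk]
Tick 5: prefer A, take jar from A; A=[-] B=[joint,wedge,hook,node] C=[apple,axle,quill,disk,jar]
Tick 6: prefer B, take joint from B; A=[-] B=[wedge,hook,node] C=[apple,axle,quill,disk,jar,joint]
Tick 7: prefer A, take wedge from B; A=[-] B=[hook,node] C=[apple,axle,quill,disk,jar,joint,wedge]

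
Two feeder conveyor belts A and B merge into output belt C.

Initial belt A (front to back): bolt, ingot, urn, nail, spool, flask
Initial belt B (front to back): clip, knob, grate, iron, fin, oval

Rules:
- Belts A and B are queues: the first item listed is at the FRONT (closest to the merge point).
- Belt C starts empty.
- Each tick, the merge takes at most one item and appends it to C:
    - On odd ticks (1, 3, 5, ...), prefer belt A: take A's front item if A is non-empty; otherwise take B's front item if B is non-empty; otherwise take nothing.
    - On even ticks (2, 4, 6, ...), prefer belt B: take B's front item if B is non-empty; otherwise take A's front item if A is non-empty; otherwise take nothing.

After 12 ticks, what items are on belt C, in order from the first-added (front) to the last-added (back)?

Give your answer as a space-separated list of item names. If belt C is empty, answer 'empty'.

Answer: bolt clip ingot knob urn grate nail iron spool fin flask oval

Derivation:
Tick 1: prefer A, take bolt from A; A=[ingot,urn,nail,spool,flask] B=[clip,knob,grate,iron,fin,oval] C=[bolt]
Tick 2: prefer B, take clip from B; A=[ingot,urn,nail,spool,flask] B=[knob,grate,iron,fin,oval] C=[bolt,clip]
Tick 3: prefer A, take ingot from A; A=[urn,nail,spool,flask] B=[knob,grate,iron,fin,oval] C=[bolt,clip,ingot]
Tick 4: prefer B, take knob from B; A=[urn,nail,spool,flask] B=[grate,iron,fin,oval] C=[bolt,clip,ingot,knob]
Tick 5: prefer A, take urn from A; A=[nail,spool,flask] B=[grate,iron,fin,oval] C=[bolt,clip,ingot,knob,urn]
Tick 6: prefer B, take grate from B; A=[nail,spool,flask] B=[iron,fin,oval] C=[bolt,clip,ingot,knob,urn,grate]
Tick 7: prefer A, take nail from A; A=[spool,flask] B=[iron,fin,oval] C=[bolt,clip,ingot,knob,urn,grate,nail]
Tick 8: prefer B, take iron from B; A=[spool,flask] B=[fin,oval] C=[bolt,clip,ingot,knob,urn,grate,nail,iron]
Tick 9: prefer A, take spool from A; A=[flask] B=[fin,oval] C=[bolt,clip,ingot,knob,urn,grate,nail,iron,spool]
Tick 10: prefer B, take fin from B; A=[flask] B=[oval] C=[bolt,clip,ingot,knob,urn,grate,nail,iron,spool,fin]
Tick 11: prefer A, take flask from A; A=[-] B=[oval] C=[bolt,clip,ingot,knob,urn,grate,nail,iron,spool,fin,flask]
Tick 12: prefer B, take oval from B; A=[-] B=[-] C=[bolt,clip,ingot,knob,urn,grate,nail,iron,spool,fin,flask,oval]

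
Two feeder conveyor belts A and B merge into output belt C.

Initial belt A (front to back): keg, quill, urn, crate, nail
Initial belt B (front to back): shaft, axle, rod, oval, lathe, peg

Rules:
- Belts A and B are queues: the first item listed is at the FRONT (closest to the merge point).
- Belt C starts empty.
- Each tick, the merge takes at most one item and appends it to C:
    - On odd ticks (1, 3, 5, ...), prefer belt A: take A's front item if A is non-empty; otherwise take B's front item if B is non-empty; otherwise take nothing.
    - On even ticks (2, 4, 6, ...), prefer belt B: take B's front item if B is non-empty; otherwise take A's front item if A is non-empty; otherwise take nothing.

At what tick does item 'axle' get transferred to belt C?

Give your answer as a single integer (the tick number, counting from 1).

Answer: 4

Derivation:
Tick 1: prefer A, take keg from A; A=[quill,urn,crate,nail] B=[shaft,axle,rod,oval,lathe,peg] C=[keg]
Tick 2: prefer B, take shaft from B; A=[quill,urn,crate,nail] B=[axle,rod,oval,lathe,peg] C=[keg,shaft]
Tick 3: prefer A, take quill from A; A=[urn,crate,nail] B=[axle,rod,oval,lathe,peg] C=[keg,shaft,quill]
Tick 4: prefer B, take axle from B; A=[urn,crate,nail] B=[rod,oval,lathe,peg] C=[keg,shaft,quill,axle]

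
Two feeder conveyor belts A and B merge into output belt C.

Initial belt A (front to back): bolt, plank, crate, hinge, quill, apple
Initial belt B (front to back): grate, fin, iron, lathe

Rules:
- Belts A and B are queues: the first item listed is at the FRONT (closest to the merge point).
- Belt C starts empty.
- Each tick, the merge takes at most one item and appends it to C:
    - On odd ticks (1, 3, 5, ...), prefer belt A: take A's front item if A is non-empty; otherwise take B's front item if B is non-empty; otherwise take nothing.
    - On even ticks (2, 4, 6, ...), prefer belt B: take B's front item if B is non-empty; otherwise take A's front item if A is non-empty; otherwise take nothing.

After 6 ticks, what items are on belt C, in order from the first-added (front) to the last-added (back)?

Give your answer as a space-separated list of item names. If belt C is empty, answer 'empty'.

Answer: bolt grate plank fin crate iron

Derivation:
Tick 1: prefer A, take bolt from A; A=[plank,crate,hinge,quill,apple] B=[grate,fin,iron,lathe] C=[bolt]
Tick 2: prefer B, take grate from B; A=[plank,crate,hinge,quill,apple] B=[fin,iron,lathe] C=[bolt,grate]
Tick 3: prefer A, take plank from A; A=[crate,hinge,quill,apple] B=[fin,iron,lathe] C=[bolt,grate,plank]
Tick 4: prefer B, take fin from B; A=[crate,hinge,quill,apple] B=[iron,lathe] C=[bolt,grate,plank,fin]
Tick 5: prefer A, take crate from A; A=[hinge,quill,apple] B=[iron,lathe] C=[bolt,grate,plank,fin,crate]
Tick 6: prefer B, take iron from B; A=[hinge,quill,apple] B=[lathe] C=[bolt,grate,plank,fin,crate,iron]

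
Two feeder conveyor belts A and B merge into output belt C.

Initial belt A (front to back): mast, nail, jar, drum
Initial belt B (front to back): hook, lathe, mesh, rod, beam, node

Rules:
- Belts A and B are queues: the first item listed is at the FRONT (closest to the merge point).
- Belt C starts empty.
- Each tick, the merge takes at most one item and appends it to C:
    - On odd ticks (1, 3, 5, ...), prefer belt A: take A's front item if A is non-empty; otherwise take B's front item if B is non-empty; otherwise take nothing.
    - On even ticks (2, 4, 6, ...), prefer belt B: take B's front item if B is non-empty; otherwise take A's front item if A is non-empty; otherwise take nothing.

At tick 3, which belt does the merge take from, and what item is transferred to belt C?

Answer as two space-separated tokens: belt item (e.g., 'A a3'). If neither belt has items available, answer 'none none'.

Tick 1: prefer A, take mast from A; A=[nail,jar,drum] B=[hook,lathe,mesh,rod,beam,node] C=[mast]
Tick 2: prefer B, take hook from B; A=[nail,jar,drum] B=[lathe,mesh,rod,beam,node] C=[mast,hook]
Tick 3: prefer A, take nail from A; A=[jar,drum] B=[lathe,mesh,rod,beam,node] C=[mast,hook,nail]

Answer: A nail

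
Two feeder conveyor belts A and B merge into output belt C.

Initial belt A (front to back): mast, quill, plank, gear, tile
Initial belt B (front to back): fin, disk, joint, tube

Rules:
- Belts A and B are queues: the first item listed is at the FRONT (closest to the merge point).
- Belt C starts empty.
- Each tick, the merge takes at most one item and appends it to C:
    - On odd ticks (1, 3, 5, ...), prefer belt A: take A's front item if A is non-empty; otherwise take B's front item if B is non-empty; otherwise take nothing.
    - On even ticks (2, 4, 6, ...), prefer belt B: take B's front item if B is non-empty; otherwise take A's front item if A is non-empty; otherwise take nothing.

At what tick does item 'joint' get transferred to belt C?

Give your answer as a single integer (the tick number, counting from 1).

Tick 1: prefer A, take mast from A; A=[quill,plank,gear,tile] B=[fin,disk,joint,tube] C=[mast]
Tick 2: prefer B, take fin from B; A=[quill,plank,gear,tile] B=[disk,joint,tube] C=[mast,fin]
Tick 3: prefer A, take quill from A; A=[plank,gear,tile] B=[disk,joint,tube] C=[mast,fin,quill]
Tick 4: prefer B, take disk from B; A=[plank,gear,tile] B=[joint,tube] C=[mast,fin,quill,disk]
Tick 5: prefer A, take plank from A; A=[gear,tile] B=[joint,tube] C=[mast,fin,quill,disk,plank]
Tick 6: prefer B, take joint from B; A=[gear,tile] B=[tube] C=[mast,fin,quill,disk,plank,joint]

Answer: 6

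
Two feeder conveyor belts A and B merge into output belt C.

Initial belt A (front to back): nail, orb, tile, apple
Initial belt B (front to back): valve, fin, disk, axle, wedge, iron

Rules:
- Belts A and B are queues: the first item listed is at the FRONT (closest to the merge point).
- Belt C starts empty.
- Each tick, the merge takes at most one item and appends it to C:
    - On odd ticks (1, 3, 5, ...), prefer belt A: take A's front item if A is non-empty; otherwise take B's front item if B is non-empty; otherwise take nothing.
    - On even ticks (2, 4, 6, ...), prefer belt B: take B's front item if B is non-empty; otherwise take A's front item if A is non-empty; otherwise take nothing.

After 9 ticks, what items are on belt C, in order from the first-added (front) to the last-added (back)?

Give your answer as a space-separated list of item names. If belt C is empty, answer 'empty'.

Tick 1: prefer A, take nail from A; A=[orb,tile,apple] B=[valve,fin,disk,axle,wedge,iron] C=[nail]
Tick 2: prefer B, take valve from B; A=[orb,tile,apple] B=[fin,disk,axle,wedge,iron] C=[nail,valve]
Tick 3: prefer A, take orb from A; A=[tile,apple] B=[fin,disk,axle,wedge,iron] C=[nail,valve,orb]
Tick 4: prefer B, take fin from B; A=[tile,apple] B=[disk,axle,wedge,iron] C=[nail,valve,orb,fin]
Tick 5: prefer A, take tile from A; A=[apple] B=[disk,axle,wedge,iron] C=[nail,valve,orb,fin,tile]
Tick 6: prefer B, take disk from B; A=[apple] B=[axle,wedge,iron] C=[nail,valve,orb,fin,tile,disk]
Tick 7: prefer A, take apple from A; A=[-] B=[axle,wedge,iron] C=[nail,valve,orb,fin,tile,disk,apple]
Tick 8: prefer B, take axle from B; A=[-] B=[wedge,iron] C=[nail,valve,orb,fin,tile,disk,apple,axle]
Tick 9: prefer A, take wedge from B; A=[-] B=[iron] C=[nail,valve,orb,fin,tile,disk,apple,axle,wedge]

Answer: nail valve orb fin tile disk apple axle wedge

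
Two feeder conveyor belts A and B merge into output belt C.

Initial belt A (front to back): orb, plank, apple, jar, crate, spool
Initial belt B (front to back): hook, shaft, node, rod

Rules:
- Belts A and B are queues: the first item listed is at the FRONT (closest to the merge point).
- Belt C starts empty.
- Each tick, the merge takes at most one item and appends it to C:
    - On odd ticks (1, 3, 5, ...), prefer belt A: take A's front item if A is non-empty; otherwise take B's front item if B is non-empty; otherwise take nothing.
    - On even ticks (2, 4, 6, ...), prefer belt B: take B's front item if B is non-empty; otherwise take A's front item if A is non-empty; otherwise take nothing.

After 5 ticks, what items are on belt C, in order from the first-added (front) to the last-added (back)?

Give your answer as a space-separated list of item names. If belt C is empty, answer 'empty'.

Tick 1: prefer A, take orb from A; A=[plank,apple,jar,crate,spool] B=[hook,shaft,node,rod] C=[orb]
Tick 2: prefer B, take hook from B; A=[plank,apple,jar,crate,spool] B=[shaft,node,rod] C=[orb,hook]
Tick 3: prefer A, take plank from A; A=[apple,jar,crate,spool] B=[shaft,node,rod] C=[orb,hook,plank]
Tick 4: prefer B, take shaft from B; A=[apple,jar,crate,spool] B=[node,rod] C=[orb,hook,plank,shaft]
Tick 5: prefer A, take apple from A; A=[jar,crate,spool] B=[node,rod] C=[orb,hook,plank,shaft,apple]

Answer: orb hook plank shaft apple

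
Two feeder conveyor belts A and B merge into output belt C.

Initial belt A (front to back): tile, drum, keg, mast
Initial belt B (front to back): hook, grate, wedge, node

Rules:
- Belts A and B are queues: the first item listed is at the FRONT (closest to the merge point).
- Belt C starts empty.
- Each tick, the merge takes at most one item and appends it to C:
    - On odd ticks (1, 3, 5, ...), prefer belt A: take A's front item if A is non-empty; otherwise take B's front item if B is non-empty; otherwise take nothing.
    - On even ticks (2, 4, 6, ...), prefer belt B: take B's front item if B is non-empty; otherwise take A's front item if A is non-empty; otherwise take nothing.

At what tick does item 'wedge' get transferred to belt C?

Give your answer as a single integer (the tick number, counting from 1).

Tick 1: prefer A, take tile from A; A=[drum,keg,mast] B=[hook,grate,wedge,node] C=[tile]
Tick 2: prefer B, take hook from B; A=[drum,keg,mast] B=[grate,wedge,node] C=[tile,hook]
Tick 3: prefer A, take drum from A; A=[keg,mast] B=[grate,wedge,node] C=[tile,hook,drum]
Tick 4: prefer B, take grate from B; A=[keg,mast] B=[wedge,node] C=[tile,hook,drum,grate]
Tick 5: prefer A, take keg from A; A=[mast] B=[wedge,node] C=[tile,hook,drum,grate,keg]
Tick 6: prefer B, take wedge from B; A=[mast] B=[node] C=[tile,hook,drum,grate,keg,wedge]

Answer: 6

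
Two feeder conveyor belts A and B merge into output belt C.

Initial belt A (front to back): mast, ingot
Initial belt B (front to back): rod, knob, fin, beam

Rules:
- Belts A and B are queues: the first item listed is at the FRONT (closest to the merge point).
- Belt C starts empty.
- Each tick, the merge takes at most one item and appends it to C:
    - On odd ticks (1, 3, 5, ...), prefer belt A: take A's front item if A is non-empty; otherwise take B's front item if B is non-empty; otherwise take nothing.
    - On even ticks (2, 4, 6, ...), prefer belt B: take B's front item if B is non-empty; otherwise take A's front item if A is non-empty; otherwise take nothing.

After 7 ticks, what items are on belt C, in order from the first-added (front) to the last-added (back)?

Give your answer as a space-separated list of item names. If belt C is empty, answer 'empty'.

Tick 1: prefer A, take mast from A; A=[ingot] B=[rod,knob,fin,beam] C=[mast]
Tick 2: prefer B, take rod from B; A=[ingot] B=[knob,fin,beam] C=[mast,rod]
Tick 3: prefer A, take ingot from A; A=[-] B=[knob,fin,beam] C=[mast,rod,ingot]
Tick 4: prefer B, take knob from B; A=[-] B=[fin,beam] C=[mast,rod,ingot,knob]
Tick 5: prefer A, take fin from B; A=[-] B=[beam] C=[mast,rod,ingot,knob,fin]
Tick 6: prefer B, take beam from B; A=[-] B=[-] C=[mast,rod,ingot,knob,fin,beam]
Tick 7: prefer A, both empty, nothing taken; A=[-] B=[-] C=[mast,rod,ingot,knob,fin,beam]

Answer: mast rod ingot knob fin beam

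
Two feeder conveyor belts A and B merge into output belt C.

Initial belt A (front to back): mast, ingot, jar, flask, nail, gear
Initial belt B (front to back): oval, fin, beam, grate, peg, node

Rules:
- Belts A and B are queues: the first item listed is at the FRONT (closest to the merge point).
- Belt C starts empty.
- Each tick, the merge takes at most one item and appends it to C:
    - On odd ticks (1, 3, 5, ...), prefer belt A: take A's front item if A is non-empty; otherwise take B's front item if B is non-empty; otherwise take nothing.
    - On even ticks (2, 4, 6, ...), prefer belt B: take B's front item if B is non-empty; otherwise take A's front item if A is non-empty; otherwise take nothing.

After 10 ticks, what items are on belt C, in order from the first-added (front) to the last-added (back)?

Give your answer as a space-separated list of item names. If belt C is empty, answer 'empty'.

Tick 1: prefer A, take mast from A; A=[ingot,jar,flask,nail,gear] B=[oval,fin,beam,grate,peg,node] C=[mast]
Tick 2: prefer B, take oval from B; A=[ingot,jar,flask,nail,gear] B=[fin,beam,grate,peg,node] C=[mast,oval]
Tick 3: prefer A, take ingot from A; A=[jar,flask,nail,gear] B=[fin,beam,grate,peg,node] C=[mast,oval,ingot]
Tick 4: prefer B, take fin from B; A=[jar,flask,nail,gear] B=[beam,grate,peg,node] C=[mast,oval,ingot,fin]
Tick 5: prefer A, take jar from A; A=[flask,nail,gear] B=[beam,grate,peg,node] C=[mast,oval,ingot,fin,jar]
Tick 6: prefer B, take beam from B; A=[flask,nail,gear] B=[grate,peg,node] C=[mast,oval,ingot,fin,jar,beam]
Tick 7: prefer A, take flask from A; A=[nail,gear] B=[grate,peg,node] C=[mast,oval,ingot,fin,jar,beam,flask]
Tick 8: prefer B, take grate from B; A=[nail,gear] B=[peg,node] C=[mast,oval,ingot,fin,jar,beam,flask,grate]
Tick 9: prefer A, take nail from A; A=[gear] B=[peg,node] C=[mast,oval,ingot,fin,jar,beam,flask,grate,nail]
Tick 10: prefer B, take peg from B; A=[gear] B=[node] C=[mast,oval,ingot,fin,jar,beam,flask,grate,nail,peg]

Answer: mast oval ingot fin jar beam flask grate nail peg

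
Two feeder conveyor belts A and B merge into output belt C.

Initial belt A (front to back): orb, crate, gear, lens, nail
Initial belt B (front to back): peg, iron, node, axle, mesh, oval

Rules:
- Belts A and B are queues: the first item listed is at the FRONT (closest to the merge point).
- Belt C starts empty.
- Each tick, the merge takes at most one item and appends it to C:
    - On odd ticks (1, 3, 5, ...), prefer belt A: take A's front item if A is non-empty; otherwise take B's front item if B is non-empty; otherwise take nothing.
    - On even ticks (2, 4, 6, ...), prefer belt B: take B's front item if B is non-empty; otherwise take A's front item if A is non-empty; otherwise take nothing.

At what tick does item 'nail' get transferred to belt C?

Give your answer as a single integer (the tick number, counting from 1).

Tick 1: prefer A, take orb from A; A=[crate,gear,lens,nail] B=[peg,iron,node,axle,mesh,oval] C=[orb]
Tick 2: prefer B, take peg from B; A=[crate,gear,lens,nail] B=[iron,node,axle,mesh,oval] C=[orb,peg]
Tick 3: prefer A, take crate from A; A=[gear,lens,nail] B=[iron,node,axle,mesh,oval] C=[orb,peg,crate]
Tick 4: prefer B, take iron from B; A=[gear,lens,nail] B=[node,axle,mesh,oval] C=[orb,peg,crate,iron]
Tick 5: prefer A, take gear from A; A=[lens,nail] B=[node,axle,mesh,oval] C=[orb,peg,crate,iron,gear]
Tick 6: prefer B, take node from B; A=[lens,nail] B=[axle,mesh,oval] C=[orb,peg,crate,iron,gear,node]
Tick 7: prefer A, take lens from A; A=[nail] B=[axle,mesh,oval] C=[orb,peg,crate,iron,gear,node,lens]
Tick 8: prefer B, take axle from B; A=[nail] B=[mesh,oval] C=[orb,peg,crate,iron,gear,node,lens,axle]
Tick 9: prefer A, take nail from A; A=[-] B=[mesh,oval] C=[orb,peg,crate,iron,gear,node,lens,axle,nail]

Answer: 9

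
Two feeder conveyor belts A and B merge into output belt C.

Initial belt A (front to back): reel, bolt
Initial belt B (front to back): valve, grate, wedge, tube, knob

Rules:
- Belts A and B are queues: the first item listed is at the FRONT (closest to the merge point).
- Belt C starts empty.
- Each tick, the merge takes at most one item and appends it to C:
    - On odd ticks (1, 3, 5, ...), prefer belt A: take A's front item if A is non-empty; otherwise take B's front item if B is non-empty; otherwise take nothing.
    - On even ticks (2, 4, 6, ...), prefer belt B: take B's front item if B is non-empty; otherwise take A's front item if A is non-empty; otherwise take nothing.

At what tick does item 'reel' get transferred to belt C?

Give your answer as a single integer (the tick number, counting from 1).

Answer: 1

Derivation:
Tick 1: prefer A, take reel from A; A=[bolt] B=[valve,grate,wedge,tube,knob] C=[reel]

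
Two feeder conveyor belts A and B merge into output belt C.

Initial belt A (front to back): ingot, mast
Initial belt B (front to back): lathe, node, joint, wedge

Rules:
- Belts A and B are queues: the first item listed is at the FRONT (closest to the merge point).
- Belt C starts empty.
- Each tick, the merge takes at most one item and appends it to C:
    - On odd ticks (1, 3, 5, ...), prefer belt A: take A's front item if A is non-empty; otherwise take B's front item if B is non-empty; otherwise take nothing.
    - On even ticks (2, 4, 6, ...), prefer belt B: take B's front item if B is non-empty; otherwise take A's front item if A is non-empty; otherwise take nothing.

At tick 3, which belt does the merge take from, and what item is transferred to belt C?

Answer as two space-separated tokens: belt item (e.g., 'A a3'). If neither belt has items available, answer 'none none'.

Tick 1: prefer A, take ingot from A; A=[mast] B=[lathe,node,joint,wedge] C=[ingot]
Tick 2: prefer B, take lathe from B; A=[mast] B=[node,joint,wedge] C=[ingot,lathe]
Tick 3: prefer A, take mast from A; A=[-] B=[node,joint,wedge] C=[ingot,lathe,mast]

Answer: A mast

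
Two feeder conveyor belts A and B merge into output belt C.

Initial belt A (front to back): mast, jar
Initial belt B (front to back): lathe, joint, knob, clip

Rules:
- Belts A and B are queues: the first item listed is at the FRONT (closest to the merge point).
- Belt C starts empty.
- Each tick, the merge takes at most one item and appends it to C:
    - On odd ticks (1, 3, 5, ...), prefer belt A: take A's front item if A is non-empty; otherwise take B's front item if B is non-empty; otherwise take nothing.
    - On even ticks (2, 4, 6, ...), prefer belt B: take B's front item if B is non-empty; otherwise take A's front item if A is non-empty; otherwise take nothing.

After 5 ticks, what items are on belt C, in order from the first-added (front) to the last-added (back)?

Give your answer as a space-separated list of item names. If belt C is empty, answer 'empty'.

Tick 1: prefer A, take mast from A; A=[jar] B=[lathe,joint,knob,clip] C=[mast]
Tick 2: prefer B, take lathe from B; A=[jar] B=[joint,knob,clip] C=[mast,lathe]
Tick 3: prefer A, take jar from A; A=[-] B=[joint,knob,clip] C=[mast,lathe,jar]
Tick 4: prefer B, take joint from B; A=[-] B=[knob,clip] C=[mast,lathe,jar,joint]
Tick 5: prefer A, take knob from B; A=[-] B=[clip] C=[mast,lathe,jar,joint,knob]

Answer: mast lathe jar joint knob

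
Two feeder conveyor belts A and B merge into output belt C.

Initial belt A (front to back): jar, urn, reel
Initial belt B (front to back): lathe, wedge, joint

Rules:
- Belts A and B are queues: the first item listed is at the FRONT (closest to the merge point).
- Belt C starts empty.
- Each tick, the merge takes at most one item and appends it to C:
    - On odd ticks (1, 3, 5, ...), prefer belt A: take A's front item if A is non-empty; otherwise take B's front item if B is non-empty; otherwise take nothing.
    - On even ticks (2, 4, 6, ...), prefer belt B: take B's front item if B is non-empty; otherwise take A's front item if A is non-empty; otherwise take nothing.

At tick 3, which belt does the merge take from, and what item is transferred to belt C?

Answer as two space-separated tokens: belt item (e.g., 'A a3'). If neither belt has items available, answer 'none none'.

Answer: A urn

Derivation:
Tick 1: prefer A, take jar from A; A=[urn,reel] B=[lathe,wedge,joint] C=[jar]
Tick 2: prefer B, take lathe from B; A=[urn,reel] B=[wedge,joint] C=[jar,lathe]
Tick 3: prefer A, take urn from A; A=[reel] B=[wedge,joint] C=[jar,lathe,urn]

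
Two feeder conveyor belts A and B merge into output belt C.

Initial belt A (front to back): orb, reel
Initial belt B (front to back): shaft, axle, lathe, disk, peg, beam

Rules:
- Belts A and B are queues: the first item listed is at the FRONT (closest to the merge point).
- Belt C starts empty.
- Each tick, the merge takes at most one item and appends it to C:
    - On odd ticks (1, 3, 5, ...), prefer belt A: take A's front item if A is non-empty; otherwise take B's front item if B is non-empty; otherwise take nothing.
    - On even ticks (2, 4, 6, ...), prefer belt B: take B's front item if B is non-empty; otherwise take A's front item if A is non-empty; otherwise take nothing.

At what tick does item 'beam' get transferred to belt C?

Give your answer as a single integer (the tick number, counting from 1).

Answer: 8

Derivation:
Tick 1: prefer A, take orb from A; A=[reel] B=[shaft,axle,lathe,disk,peg,beam] C=[orb]
Tick 2: prefer B, take shaft from B; A=[reel] B=[axle,lathe,disk,peg,beam] C=[orb,shaft]
Tick 3: prefer A, take reel from A; A=[-] B=[axle,lathe,disk,peg,beam] C=[orb,shaft,reel]
Tick 4: prefer B, take axle from B; A=[-] B=[lathe,disk,peg,beam] C=[orb,shaft,reel,axle]
Tick 5: prefer A, take lathe from B; A=[-] B=[disk,peg,beam] C=[orb,shaft,reel,axle,lathe]
Tick 6: prefer B, take disk from B; A=[-] B=[peg,beam] C=[orb,shaft,reel,axle,lathe,disk]
Tick 7: prefer A, take peg from B; A=[-] B=[beam] C=[orb,shaft,reel,axle,lathe,disk,peg]
Tick 8: prefer B, take beam from B; A=[-] B=[-] C=[orb,shaft,reel,axle,lathe,disk,peg,beam]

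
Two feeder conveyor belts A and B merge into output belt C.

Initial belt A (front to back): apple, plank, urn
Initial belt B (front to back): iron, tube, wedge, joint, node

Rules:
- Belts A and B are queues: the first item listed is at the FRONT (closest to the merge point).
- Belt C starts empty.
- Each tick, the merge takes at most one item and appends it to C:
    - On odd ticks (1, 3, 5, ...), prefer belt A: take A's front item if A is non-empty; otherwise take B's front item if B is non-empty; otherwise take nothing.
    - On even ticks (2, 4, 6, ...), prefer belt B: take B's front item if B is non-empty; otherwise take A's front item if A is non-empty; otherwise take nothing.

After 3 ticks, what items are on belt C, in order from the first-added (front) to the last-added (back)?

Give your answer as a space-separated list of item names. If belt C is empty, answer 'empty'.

Tick 1: prefer A, take apple from A; A=[plank,urn] B=[iron,tube,wedge,joint,node] C=[apple]
Tick 2: prefer B, take iron from B; A=[plank,urn] B=[tube,wedge,joint,node] C=[apple,iron]
Tick 3: prefer A, take plank from A; A=[urn] B=[tube,wedge,joint,node] C=[apple,iron,plank]

Answer: apple iron plank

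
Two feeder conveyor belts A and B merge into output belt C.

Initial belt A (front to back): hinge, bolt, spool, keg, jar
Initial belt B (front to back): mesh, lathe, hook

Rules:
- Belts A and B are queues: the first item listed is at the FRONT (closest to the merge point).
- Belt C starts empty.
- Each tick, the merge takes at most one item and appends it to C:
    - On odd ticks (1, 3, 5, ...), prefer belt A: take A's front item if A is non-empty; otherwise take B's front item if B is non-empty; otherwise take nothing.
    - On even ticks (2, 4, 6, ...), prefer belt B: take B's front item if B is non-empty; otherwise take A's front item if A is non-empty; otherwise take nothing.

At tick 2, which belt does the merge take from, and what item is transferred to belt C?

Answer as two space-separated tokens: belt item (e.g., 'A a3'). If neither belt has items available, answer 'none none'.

Tick 1: prefer A, take hinge from A; A=[bolt,spool,keg,jar] B=[mesh,lathe,hook] C=[hinge]
Tick 2: prefer B, take mesh from B; A=[bolt,spool,keg,jar] B=[lathe,hook] C=[hinge,mesh]

Answer: B mesh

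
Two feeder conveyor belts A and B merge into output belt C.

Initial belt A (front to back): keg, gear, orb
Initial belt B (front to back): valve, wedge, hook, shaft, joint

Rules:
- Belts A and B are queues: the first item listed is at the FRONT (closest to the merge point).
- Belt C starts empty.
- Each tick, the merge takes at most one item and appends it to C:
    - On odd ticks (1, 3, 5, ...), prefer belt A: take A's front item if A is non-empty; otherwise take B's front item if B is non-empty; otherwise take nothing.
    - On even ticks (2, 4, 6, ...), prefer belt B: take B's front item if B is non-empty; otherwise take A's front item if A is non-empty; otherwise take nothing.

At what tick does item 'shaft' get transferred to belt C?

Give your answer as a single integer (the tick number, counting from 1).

Tick 1: prefer A, take keg from A; A=[gear,orb] B=[valve,wedge,hook,shaft,joint] C=[keg]
Tick 2: prefer B, take valve from B; A=[gear,orb] B=[wedge,hook,shaft,joint] C=[keg,valve]
Tick 3: prefer A, take gear from A; A=[orb] B=[wedge,hook,shaft,joint] C=[keg,valve,gear]
Tick 4: prefer B, take wedge from B; A=[orb] B=[hook,shaft,joint] C=[keg,valve,gear,wedge]
Tick 5: prefer A, take orb from A; A=[-] B=[hook,shaft,joint] C=[keg,valve,gear,wedge,orb]
Tick 6: prefer B, take hook from B; A=[-] B=[shaft,joint] C=[keg,valve,gear,wedge,orb,hook]
Tick 7: prefer A, take shaft from B; A=[-] B=[joint] C=[keg,valve,gear,wedge,orb,hook,shaft]

Answer: 7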